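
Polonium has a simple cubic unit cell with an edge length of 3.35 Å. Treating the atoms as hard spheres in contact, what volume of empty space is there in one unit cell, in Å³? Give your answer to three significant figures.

17.9 Å³

In a simple cubic lattice atoms touch along the cell edge, so a = 2r, so r = 0.5000a = 1.675 Å.
V_cell = a³ = 37.60 Å³; V_atoms = 1 × (4/3)πr³ = 19.68 Å³.
Empty space = 37.60 − 19.68 = 17.9 Å³.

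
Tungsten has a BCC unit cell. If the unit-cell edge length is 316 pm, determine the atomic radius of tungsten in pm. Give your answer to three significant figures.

In a BCC lattice, atoms touch along the body diagonal, so √3·a = 4r.
r = √3·a/4 = 1.7321 × 316 / 4 = 137 pm.

137 pm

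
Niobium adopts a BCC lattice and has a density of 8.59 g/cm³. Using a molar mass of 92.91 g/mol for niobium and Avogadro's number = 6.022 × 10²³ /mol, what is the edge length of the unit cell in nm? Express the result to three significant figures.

0.330 nm

With Z = 2 atoms per BCC cell, a³ = Z·M/(N_A·ρ) = 2 × 92.91 / (6.022 × 10²³ × 8.590 g/cm³) = 3.592 × 10^-23 cm³.
a = (3.592 × 10^-23)^(1/3) = 3.300 × 10^-8 cm = 0.330 nm.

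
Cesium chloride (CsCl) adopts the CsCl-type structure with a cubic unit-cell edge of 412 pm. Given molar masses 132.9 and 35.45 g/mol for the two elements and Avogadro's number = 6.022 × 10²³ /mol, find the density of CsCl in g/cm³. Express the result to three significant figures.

4.00 g/cm³

The CsCl-type structure contains Z = 1 formula unit per cell; M(CsCl) = 132.9 + 35.45 = 168.35 g/mol.
a³ = (4.120 × 10^-8 cm)³ = 6.993 × 10^-23 cm³.
ρ = 1 × 168.35 / (6.022 × 10²³ × 6.993 × 10^-23) = 3.997 g/cm³.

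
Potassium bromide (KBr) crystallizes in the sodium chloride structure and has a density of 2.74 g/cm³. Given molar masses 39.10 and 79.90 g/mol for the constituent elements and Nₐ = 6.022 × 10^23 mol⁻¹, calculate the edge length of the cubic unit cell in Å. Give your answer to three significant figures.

M(KBr) = 119.0 g/mol; Z = 4 formula units per cell.
a³ = Z·M/(N_A·ρ) = 4 × 119.0 / (6.022 × 10²³ × 2.74) = 2.885 × 10^-22 cm³, so a = 6.608 × 10^-8 cm = 6.61 Å.

6.61 Å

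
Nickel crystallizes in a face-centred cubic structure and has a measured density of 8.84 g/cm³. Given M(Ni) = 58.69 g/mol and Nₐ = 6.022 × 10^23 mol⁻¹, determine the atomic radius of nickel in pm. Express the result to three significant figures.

For an FCC cell (Z = 4), a³ = Z·M/(N_A·ρ) = 4 × 58.69 / (6.022 × 10²³ × 8.840) = 4.410 × 10^-23 cm³, so a = 3.533 × 10^-8 cm = 353.3 pm.
Atoms touch along the face diagonal, so √2·a = 4r, so r = 0.3536 × a = 125 pm.

125 pm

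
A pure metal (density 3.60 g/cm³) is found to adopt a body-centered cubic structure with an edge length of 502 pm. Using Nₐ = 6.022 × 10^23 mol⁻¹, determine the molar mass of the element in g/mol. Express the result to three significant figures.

A BCC cell has Z = 2 atoms; a = 5.020 × 10^-8 cm.
M = ρ·N_A·a³/Z = 3.60 × 6.022 × 10²³ × 1.265 × 10^-22 / 2 = 137 g/mol.

137 g/mol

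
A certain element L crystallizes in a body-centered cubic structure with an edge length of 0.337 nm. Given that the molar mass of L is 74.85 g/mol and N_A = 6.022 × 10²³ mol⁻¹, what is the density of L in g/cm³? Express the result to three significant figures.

6.50 g/cm³

A BCC unit cell contains Z = 2 atoms.
Cell volume: a³ = (0.337 nm)³ = (3.370 × 10^-8 cm)³ = 3.827 × 10^-23 cm³.
ρ = Z·M/(N_A·a³) = 2 × 74.85 / (6.022 × 10²³ × 3.827 × 10^-23) = 6.495 g/cm³.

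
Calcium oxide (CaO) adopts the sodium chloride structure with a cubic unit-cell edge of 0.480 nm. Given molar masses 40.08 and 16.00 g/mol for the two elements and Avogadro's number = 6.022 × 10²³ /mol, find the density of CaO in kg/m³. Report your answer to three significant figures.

The sodium chloride structure contains Z = 4 formula units per cell; M(CaO) = 40.08 + 16.00 = 56.08 g/mol.
a³ = (4.800 × 10^-8 cm)³ = 1.106 × 10^-22 cm³.
ρ = 4 × 56.08 / (6.022 × 10²³ × 1.106 × 10^-22) = 3.368 g/cm³ = 3370 kg/m³.

3370 kg/m³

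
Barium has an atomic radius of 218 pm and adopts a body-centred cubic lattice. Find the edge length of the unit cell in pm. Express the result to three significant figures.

503 pm

In a BCC lattice, atoms touch along the body diagonal, so √3·a = 4r.
a = 4r/√3 = 4 × 218 / 1.7321 = 503 pm.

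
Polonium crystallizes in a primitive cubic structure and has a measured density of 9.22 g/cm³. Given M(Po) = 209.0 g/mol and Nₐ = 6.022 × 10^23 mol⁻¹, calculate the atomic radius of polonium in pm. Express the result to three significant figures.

For a simple cubic cell (Z = 1), a³ = Z·M/(N_A·ρ) = 1 × 209.0 / (6.022 × 10²³ × 9.220) = 3.764 × 10^-23 cm³, so a = 3.351 × 10^-8 cm = 335.1 pm.
Atoms touch along the cell edge, so a = 2r, so r = 0.5000 × a = 168 pm.

168 pm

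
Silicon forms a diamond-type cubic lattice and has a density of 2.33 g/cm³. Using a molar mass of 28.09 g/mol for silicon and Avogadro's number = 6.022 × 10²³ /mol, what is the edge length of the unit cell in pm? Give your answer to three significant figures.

543 pm

With Z = 8 atoms per diamond cubic cell, a³ = Z·M/(N_A·ρ) = 8 × 28.09 / (6.022 × 10²³ × 2.330 g/cm³) = 1.602 × 10^-22 cm³.
a = (1.602 × 10^-22)^(1/3) = 5.431 × 10^-8 cm = 543 pm.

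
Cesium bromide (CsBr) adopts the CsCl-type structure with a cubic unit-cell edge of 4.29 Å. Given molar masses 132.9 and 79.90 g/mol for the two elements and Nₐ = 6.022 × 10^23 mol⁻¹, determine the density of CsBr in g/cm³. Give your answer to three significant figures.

4.48 g/cm³

The CsCl-type structure contains Z = 1 formula unit per cell; M(CsBr) = 132.9 + 79.90 = 212.8 g/mol.
a³ = (4.290 × 10^-8 cm)³ = 7.895 × 10^-23 cm³.
ρ = 1 × 212.8 / (6.022 × 10²³ × 7.895 × 10^-23) = 4.476 g/cm³.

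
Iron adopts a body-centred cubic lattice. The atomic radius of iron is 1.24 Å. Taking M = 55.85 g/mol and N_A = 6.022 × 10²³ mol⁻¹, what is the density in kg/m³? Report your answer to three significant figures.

In a BCC lattice, atoms touch along the body diagonal, so √3·a = 4r, giving a = 2.864 Å = 2.864 × 10^-8 cm.
With Z = 2, ρ = Z·M/(N_A·a³) = 2 × 55.85 / (6.022 × 10²³ × 2.348 × 10^-23) = 7.899 g/cm³ = 7900 kg/m³.

7900 kg/m³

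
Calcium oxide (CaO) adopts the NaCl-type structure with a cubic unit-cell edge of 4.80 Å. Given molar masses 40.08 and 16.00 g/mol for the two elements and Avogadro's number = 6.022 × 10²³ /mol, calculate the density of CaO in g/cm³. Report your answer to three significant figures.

The NaCl-type structure contains Z = 4 formula units per cell; M(CaO) = 40.08 + 16.00 = 56.08 g/mol.
a³ = (4.800 × 10^-8 cm)³ = 1.106 × 10^-22 cm³.
ρ = 4 × 56.08 / (6.022 × 10²³ × 1.106 × 10^-22) = 3.368 g/cm³.

3.37 g/cm³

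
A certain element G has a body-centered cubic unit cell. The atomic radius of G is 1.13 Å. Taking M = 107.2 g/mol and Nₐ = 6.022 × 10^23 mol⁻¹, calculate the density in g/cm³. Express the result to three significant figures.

In a BCC lattice, atoms touch along the body diagonal, so √3·a = 4r, giving a = 2.610 Å = 2.610 × 10^-8 cm.
With Z = 2, ρ = Z·M/(N_A·a³) = 2 × 107.2 / (6.022 × 10²³ × 1.777 × 10^-23) = 20.03 g/cm³.

20.0 g/cm³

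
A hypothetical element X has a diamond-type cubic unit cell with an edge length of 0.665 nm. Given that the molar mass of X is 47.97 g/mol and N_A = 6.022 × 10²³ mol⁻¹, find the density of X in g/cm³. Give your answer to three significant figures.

A diamond cubic unit cell contains Z = 8 atoms.
Cell volume: a³ = (0.665 nm)³ = (6.650 × 10^-8 cm)³ = 2.941 × 10^-22 cm³.
ρ = Z·M/(N_A·a³) = 8 × 47.97 / (6.022 × 10²³ × 2.941 × 10^-22) = 2.167 g/cm³.

2.17 g/cm³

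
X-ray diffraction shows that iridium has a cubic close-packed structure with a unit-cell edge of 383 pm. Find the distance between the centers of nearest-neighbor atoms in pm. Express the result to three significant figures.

In an FCC structure, atoms touch along the face diagonal, so √2·a = 4r; the nearest-neighbor distance equals 2r = 0.7071·a.
d = 0.7071 × 383 = 271 pm.

271 pm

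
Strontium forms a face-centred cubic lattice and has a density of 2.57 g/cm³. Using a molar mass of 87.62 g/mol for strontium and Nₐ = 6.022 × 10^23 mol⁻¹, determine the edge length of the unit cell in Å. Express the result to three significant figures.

6.10 Å

With Z = 4 atoms per FCC cell, a³ = Z·M/(N_A·ρ) = 4 × 87.62 / (6.022 × 10²³ × 2.570 g/cm³) = 2.265 × 10^-22 cm³.
a = (2.265 × 10^-22)^(1/3) = 6.095 × 10^-8 cm = 6.10 Å.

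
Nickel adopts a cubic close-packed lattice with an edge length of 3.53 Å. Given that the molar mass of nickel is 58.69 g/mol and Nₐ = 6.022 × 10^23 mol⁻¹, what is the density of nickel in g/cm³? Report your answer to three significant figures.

An FCC unit cell contains Z = 4 atoms.
Cell volume: a³ = (3.53 Å)³ = (3.530 × 10^-8 cm)³ = 4.399 × 10^-23 cm³.
ρ = Z·M/(N_A·a³) = 4 × 58.69 / (6.022 × 10²³ × 4.399 × 10^-23) = 8.863 g/cm³.

8.86 g/cm³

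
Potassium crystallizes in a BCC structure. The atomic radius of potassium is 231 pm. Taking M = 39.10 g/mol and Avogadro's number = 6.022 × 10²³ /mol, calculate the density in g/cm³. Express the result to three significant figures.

0.855 g/cm³

In a BCC lattice, atoms touch along the body diagonal, so √3·a = 4r, giving a = 533.5 pm = 5.335 × 10^-8 cm.
With Z = 2, ρ = Z·M/(N_A·a³) = 2 × 39.10 / (6.022 × 10²³ × 1.518 × 10^-22) = 0.8553 g/cm³.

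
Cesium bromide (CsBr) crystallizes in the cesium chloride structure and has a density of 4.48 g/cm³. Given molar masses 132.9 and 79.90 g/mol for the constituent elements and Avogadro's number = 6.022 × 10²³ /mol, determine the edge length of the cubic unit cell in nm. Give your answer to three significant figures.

0.429 nm

M(CsBr) = 212.8 g/mol; Z = 1 formula unit per cell.
a³ = Z·M/(N_A·ρ) = 1 × 212.8 / (6.022 × 10²³ × 4.48) = 7.888 × 10^-23 cm³, so a = 4.289 × 10^-8 cm = 0.429 nm.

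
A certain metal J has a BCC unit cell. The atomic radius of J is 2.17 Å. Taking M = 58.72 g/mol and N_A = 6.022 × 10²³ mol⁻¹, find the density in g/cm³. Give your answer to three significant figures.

In a BCC lattice, atoms touch along the body diagonal, so √3·a = 4r, giving a = 5.011 Å = 5.011 × 10^-8 cm.
With Z = 2, ρ = Z·M/(N_A·a³) = 2 × 58.72 / (6.022 × 10²³ × 1.259 × 10^-22) = 1.550 g/cm³.

1.55 g/cm³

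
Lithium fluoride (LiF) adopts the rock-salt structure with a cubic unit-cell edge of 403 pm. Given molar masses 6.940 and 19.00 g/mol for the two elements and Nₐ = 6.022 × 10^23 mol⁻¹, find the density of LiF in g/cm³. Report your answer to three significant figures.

The rock-salt structure contains Z = 4 formula units per cell; M(LiF) = 6.940 + 19.00 = 25.94 g/mol.
a³ = (4.030 × 10^-8 cm)³ = 6.545 × 10^-23 cm³.
ρ = 4 × 25.94 / (6.022 × 10²³ × 6.545 × 10^-23) = 2.633 g/cm³.

2.63 g/cm³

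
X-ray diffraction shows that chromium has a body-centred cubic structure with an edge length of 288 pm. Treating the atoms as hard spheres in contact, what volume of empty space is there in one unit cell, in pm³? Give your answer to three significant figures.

In a BCC lattice atoms touch along the body diagonal, so √3·a = 4r, so r = 0.4330a = 124.7 pm.
V_cell = a³ = 2.389 × 10^7 pm³; V_atoms = 2 × (4/3)πr³ = 1.625 × 10^7 pm³.
Empty space = 2.389 × 10^7 − 1.625 × 10^7 = 7.64 × 10^6 pm³.

7.64 × 10^6 pm³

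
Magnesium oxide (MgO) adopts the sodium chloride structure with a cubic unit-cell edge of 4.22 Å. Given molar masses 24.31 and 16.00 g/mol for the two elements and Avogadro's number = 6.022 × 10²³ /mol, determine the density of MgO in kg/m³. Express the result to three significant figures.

3560 kg/m³

The sodium chloride structure contains Z = 4 formula units per cell; M(MgO) = 24.31 + 16.00 = 40.31 g/mol.
a³ = (4.220 × 10^-8 cm)³ = 7.515 × 10^-23 cm³.
ρ = 4 × 40.31 / (6.022 × 10²³ × 7.515 × 10^-23) = 3.563 g/cm³ = 3560 kg/m³.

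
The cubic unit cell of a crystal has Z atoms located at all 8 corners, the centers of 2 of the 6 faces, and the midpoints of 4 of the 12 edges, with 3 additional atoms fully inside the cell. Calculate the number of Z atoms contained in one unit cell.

6

Corner atoms are shared by 8 cells (1/8 each), face atoms by 2 (1/2 each), edge atoms by 4 (1/4 each), interior atoms are unshared.
Net atoms = 8 × 1/8 + 2 × 1/2 + 4 × 1/4 + 3 = 1 + 1 + 1 + 3 = 6.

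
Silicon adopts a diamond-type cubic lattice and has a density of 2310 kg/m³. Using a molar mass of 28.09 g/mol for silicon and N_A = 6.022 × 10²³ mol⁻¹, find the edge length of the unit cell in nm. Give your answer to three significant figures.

With Z = 8 atoms per diamond cubic cell, a³ = Z·M/(N_A·ρ) = 8 × 28.09 / (6.022 × 10²³ × 2.310 g/cm³) = 1.615 × 10^-22 cm³.
a = (1.615 × 10^-22)^(1/3) = 5.446 × 10^-8 cm = 0.545 nm.

0.545 nm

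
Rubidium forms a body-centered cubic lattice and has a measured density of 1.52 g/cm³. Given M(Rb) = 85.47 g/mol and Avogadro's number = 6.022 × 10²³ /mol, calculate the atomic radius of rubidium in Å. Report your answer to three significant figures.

2.48 Å

For a BCC cell (Z = 2), a³ = Z·M/(N_A·ρ) = 2 × 85.47 / (6.022 × 10²³ × 1.520) = 1.867 × 10^-22 cm³, so a = 5.716 × 10^-8 cm = 5.716 Å.
Atoms touch along the body diagonal, so √3·a = 4r, so r = 0.4330 × a = 2.48 Å.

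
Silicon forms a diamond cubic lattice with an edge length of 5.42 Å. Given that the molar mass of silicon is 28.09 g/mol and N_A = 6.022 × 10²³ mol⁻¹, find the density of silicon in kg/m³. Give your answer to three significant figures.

A diamond cubic unit cell contains Z = 8 atoms.
Cell volume: a³ = (5.42 Å)³ = (5.420 × 10^-8 cm)³ = 1.592 × 10^-22 cm³.
ρ = Z·M/(N_A·a³) = 8 × 28.09 / (6.022 × 10²³ × 1.592 × 10^-22) = 2.344 g/cm³ = 2340 kg/m³.

2340 kg/m³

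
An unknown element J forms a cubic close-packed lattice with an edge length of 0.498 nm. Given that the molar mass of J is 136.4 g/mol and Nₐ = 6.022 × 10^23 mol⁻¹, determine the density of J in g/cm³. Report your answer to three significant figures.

An FCC unit cell contains Z = 4 atoms.
Cell volume: a³ = (0.498 nm)³ = (4.980 × 10^-8 cm)³ = 1.235 × 10^-22 cm³.
ρ = Z·M/(N_A·a³) = 4 × 136.4 / (6.022 × 10²³ × 1.235 × 10^-22) = 7.336 g/cm³.

7.34 g/cm³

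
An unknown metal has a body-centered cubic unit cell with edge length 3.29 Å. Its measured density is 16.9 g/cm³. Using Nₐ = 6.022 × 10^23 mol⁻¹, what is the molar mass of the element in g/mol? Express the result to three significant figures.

181 g/mol

A BCC cell has Z = 2 atoms; a = 3.290 × 10^-8 cm.
M = ρ·N_A·a³/Z = 16.9 × 6.022 × 10²³ × 3.561 × 10^-23 / 2 = 181 g/mol.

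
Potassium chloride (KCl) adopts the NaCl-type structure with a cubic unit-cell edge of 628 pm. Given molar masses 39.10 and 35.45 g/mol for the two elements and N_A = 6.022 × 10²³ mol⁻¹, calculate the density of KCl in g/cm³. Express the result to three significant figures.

The NaCl-type structure contains Z = 4 formula units per cell; M(KCl) = 39.10 + 35.45 = 74.55 g/mol.
a³ = (6.280 × 10^-8 cm)³ = 2.477 × 10^-22 cm³.
ρ = 4 × 74.55 / (6.022 × 10²³ × 2.477 × 10^-22) = 1.999 g/cm³.

2.00 g/cm³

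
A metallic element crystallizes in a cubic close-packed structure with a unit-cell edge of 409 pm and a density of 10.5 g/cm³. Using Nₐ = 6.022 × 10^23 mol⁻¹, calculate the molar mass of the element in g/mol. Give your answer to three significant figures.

An FCC cell has Z = 4 atoms; a = 4.090 × 10^-8 cm.
M = ρ·N_A·a³/Z = 10.5 × 6.022 × 10²³ × 6.842 × 10^-23 / 4 = 108 g/mol.

108 g/mol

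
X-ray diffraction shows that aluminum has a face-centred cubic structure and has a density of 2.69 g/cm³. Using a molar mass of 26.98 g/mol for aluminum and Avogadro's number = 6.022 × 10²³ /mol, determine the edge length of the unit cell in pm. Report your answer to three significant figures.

With Z = 4 atoms per FCC cell, a³ = Z·M/(N_A·ρ) = 4 × 26.98 / (6.022 × 10²³ × 2.690 g/cm³) = 6.662 × 10^-23 cm³.
a = (6.662 × 10^-23)^(1/3) = 4.054 × 10^-8 cm = 405 pm.

405 pm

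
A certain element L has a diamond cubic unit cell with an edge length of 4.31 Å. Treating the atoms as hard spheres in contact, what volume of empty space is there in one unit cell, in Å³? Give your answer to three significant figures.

52.8 Å³

In a diamond cubic lattice nearest neighbors lie along the body diagonal with √3·a = 8r, so r = 0.2165a = 0.9331 Å.
V_cell = a³ = 80.06 Å³; V_atoms = 8 × (4/3)πr³ = 27.23 Å³.
Empty space = 80.06 − 27.23 = 52.8 Å³.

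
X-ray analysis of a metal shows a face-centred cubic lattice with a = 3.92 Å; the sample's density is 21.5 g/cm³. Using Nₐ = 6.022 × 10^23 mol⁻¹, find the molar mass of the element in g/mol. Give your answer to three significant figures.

195 g/mol

An FCC cell has Z = 4 atoms; a = 3.920 × 10^-8 cm.
M = ρ·N_A·a³/Z = 21.5 × 6.022 × 10²³ × 6.024 × 10^-23 / 4 = 195 g/mol.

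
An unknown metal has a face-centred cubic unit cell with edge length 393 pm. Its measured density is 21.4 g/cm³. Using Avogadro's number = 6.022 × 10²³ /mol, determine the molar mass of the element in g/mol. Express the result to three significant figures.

196 g/mol

An FCC cell has Z = 4 atoms; a = 3.930 × 10^-8 cm.
M = ρ·N_A·a³/Z = 21.4 × 6.022 × 10²³ × 6.070 × 10^-23 / 4 = 196 g/mol.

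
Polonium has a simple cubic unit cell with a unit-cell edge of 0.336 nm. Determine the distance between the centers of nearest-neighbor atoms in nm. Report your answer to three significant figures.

0.336 nm

In a simple cubic structure, atoms touch along the cell edge, so a = 2r; the nearest-neighbor distance equals 2r = 1.000·a.
d = 1.000 × 0.336 = 0.336 nm.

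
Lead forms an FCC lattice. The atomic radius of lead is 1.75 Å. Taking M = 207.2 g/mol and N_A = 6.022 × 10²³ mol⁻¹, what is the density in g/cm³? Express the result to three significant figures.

11.3 g/cm³

In an FCC lattice, atoms touch along the face diagonal, so √2·a = 4r, giving a = 4.950 Å = 4.950 × 10^-8 cm.
With Z = 4, ρ = Z·M/(N_A·a³) = 4 × 207.2 / (6.022 × 10²³ × 1.213 × 10^-22) = 11.35 g/cm³.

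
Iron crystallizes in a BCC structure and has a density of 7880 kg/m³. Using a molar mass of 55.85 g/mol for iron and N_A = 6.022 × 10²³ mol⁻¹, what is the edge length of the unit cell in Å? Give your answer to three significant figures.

With Z = 2 atoms per BCC cell, a³ = Z·M/(N_A·ρ) = 2 × 55.85 / (6.022 × 10²³ × 7.880 g/cm³) = 2.354 × 10^-23 cm³.
a = (2.354 × 10^-23)^(1/3) = 2.866 × 10^-8 cm = 2.87 Å.

2.87 Å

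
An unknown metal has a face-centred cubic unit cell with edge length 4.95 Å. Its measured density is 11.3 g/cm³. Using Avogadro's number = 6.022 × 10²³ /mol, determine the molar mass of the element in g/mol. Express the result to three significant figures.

206 g/mol

An FCC cell has Z = 4 atoms; a = 4.950 × 10^-8 cm.
M = ρ·N_A·a³/Z = 11.3 × 6.022 × 10²³ × 1.213 × 10^-22 / 4 = 206 g/mol.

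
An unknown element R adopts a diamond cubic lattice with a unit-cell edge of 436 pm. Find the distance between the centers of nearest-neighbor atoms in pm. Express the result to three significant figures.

In a diamond cubic structure, nearest neighbors lie along the body diagonal with √3·a = 8r; the nearest-neighbor distance equals 2r = 0.4330·a.
d = 0.4330 × 436 = 189 pm.

189 pm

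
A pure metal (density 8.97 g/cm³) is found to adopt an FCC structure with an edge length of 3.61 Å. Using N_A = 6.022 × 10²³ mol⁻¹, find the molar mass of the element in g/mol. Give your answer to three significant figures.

63.5 g/mol

An FCC cell has Z = 4 atoms; a = 3.610 × 10^-8 cm.
M = ρ·N_A·a³/Z = 8.97 × 6.022 × 10²³ × 4.705 × 10^-23 / 4 = 63.5 g/mol.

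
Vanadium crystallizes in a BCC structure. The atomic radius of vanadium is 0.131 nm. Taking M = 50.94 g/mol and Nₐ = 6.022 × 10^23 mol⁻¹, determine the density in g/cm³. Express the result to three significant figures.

In a BCC lattice, atoms touch along the body diagonal, so √3·a = 4r, giving a = 0.3025 nm = 3.025 × 10^-8 cm.
With Z = 2, ρ = Z·M/(N_A·a³) = 2 × 50.94 / (6.022 × 10²³ × 2.769 × 10^-23) = 6.110 g/cm³.

6.11 g/cm³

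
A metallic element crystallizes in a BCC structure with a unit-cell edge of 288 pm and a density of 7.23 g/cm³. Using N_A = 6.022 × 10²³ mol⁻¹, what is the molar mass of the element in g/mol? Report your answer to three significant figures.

A BCC cell has Z = 2 atoms; a = 2.880 × 10^-8 cm.
M = ρ·N_A·a³/Z = 7.23 × 6.022 × 10²³ × 2.389 × 10^-23 / 2 = 52.0 g/mol.

52.0 g/mol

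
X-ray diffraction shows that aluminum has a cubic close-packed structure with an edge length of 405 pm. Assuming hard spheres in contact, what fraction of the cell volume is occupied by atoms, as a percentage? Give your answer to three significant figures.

In an FCC lattice atoms touch along the face diagonal, so √2·a = 4r, so r = 0.3536a = 143.2 pm.
Packing fraction = Z·(4/3)πr³ / a³ = 4 × (4/3)π × (143.2)³ / (405)³ = 0.7405 = 74.0%.

74.0%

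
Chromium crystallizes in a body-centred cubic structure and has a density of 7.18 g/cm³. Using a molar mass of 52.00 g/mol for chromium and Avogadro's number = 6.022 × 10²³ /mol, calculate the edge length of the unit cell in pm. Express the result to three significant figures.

289 pm

With Z = 2 atoms per BCC cell, a³ = Z·M/(N_A·ρ) = 2 × 52.00 / (6.022 × 10²³ × 7.180 g/cm³) = 2.405 × 10^-23 cm³.
a = (2.405 × 10^-23)^(1/3) = 2.887 × 10^-8 cm = 289 pm.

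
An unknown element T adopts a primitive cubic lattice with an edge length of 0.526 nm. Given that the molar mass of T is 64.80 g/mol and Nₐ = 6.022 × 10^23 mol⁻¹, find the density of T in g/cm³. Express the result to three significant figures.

A simple cubic unit cell contains Z = 1 atom.
Cell volume: a³ = (0.526 nm)³ = (5.260 × 10^-8 cm)³ = 1.455 × 10^-22 cm³.
ρ = Z·M/(N_A·a³) = 1 × 64.80 / (6.022 × 10²³ × 1.455 × 10^-22) = 0.7394 g/cm³.

0.739 g/cm³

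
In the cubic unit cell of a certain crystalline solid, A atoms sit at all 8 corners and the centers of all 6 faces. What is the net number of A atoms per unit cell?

Corner atoms are shared by 8 cells (1/8 each), face atoms by 2 (1/2 each).
Net atoms = 8 × 1/8 + 6 × 1/2 = 1 + 3 = 4.

4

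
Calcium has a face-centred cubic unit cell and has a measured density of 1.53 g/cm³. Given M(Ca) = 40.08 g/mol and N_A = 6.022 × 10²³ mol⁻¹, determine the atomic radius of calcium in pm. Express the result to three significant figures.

197 pm

For an FCC cell (Z = 4), a³ = Z·M/(N_A·ρ) = 4 × 40.08 / (6.022 × 10²³ × 1.530) = 1.740 × 10^-22 cm³, so a = 5.583 × 10^-8 cm = 558.3 pm.
Atoms touch along the face diagonal, so √2·a = 4r, so r = 0.3536 × a = 197 pm.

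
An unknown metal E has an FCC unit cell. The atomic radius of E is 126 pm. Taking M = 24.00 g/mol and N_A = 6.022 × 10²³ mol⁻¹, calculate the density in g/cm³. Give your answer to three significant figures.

In an FCC lattice, atoms touch along the face diagonal, so √2·a = 4r, giving a = 356.4 pm = 3.564 × 10^-8 cm.
With Z = 4, ρ = Z·M/(N_A·a³) = 4 × 24.00 / (6.022 × 10²³ × 4.526 × 10^-23) = 3.522 g/cm³.

3.52 g/cm³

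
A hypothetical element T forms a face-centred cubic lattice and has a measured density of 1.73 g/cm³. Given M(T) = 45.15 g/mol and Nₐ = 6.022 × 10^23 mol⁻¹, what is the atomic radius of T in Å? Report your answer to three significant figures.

For an FCC cell (Z = 4), a³ = Z·M/(N_A·ρ) = 4 × 45.15 / (6.022 × 10²³ × 1.730) = 1.734 × 10^-22 cm³, so a = 5.576 × 10^-8 cm = 5.576 Å.
Atoms touch along the face diagonal, so √2·a = 4r, so r = 0.3536 × a = 1.97 Å.

1.97 Å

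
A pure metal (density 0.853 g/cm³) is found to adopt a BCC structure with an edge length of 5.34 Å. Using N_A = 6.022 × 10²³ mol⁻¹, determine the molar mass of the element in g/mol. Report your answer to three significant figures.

A BCC cell has Z = 2 atoms; a = 5.340 × 10^-8 cm.
M = ρ·N_A·a³/Z = 0.853 × 6.022 × 10²³ × 1.523 × 10^-22 / 2 = 39.1 g/mol.

39.1 g/mol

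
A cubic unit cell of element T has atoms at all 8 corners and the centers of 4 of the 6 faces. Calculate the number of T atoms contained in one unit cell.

Corner atoms are shared by 8 cells (1/8 each), face atoms by 2 (1/2 each).
Net atoms = 8 × 1/8 + 4 × 1/2 = 1 + 2 = 3.

3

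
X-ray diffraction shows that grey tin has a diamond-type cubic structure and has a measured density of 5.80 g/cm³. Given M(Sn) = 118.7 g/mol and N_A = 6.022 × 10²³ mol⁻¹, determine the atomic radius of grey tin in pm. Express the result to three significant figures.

140 pm

For a diamond cubic cell (Z = 8), a³ = Z·M/(N_A·ρ) = 8 × 118.7 / (6.022 × 10²³ × 5.800) = 2.719 × 10^-22 cm³, so a = 6.478 × 10^-8 cm = 647.8 pm.
Nearest neighbors lie along the body diagonal with √3·a = 8r, so r = 0.2165 × a = 140 pm.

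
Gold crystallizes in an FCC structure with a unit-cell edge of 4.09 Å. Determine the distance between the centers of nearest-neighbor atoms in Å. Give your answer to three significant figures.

2.89 Å

In an FCC structure, atoms touch along the face diagonal, so √2·a = 4r; the nearest-neighbor distance equals 2r = 0.7071·a.
d = 0.7071 × 4.09 = 2.89 Å.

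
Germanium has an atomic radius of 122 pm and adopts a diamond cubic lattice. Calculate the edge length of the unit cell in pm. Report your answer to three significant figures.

In a diamond cubic lattice, nearest neighbors lie along the body diagonal with √3·a = 8r.
a = 8r/√3 = 8 × 122 / 1.7321 = 563 pm.

563 pm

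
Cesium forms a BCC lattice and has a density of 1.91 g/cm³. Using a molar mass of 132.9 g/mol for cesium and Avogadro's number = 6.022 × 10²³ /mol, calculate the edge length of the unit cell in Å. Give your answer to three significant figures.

With Z = 2 atoms per BCC cell, a³ = Z·M/(N_A·ρ) = 2 × 132.9 / (6.022 × 10²³ × 1.910 g/cm³) = 2.311 × 10^-22 cm³.
a = (2.311 × 10^-22)^(1/3) = 6.137 × 10^-8 cm = 6.14 Å.

6.14 Å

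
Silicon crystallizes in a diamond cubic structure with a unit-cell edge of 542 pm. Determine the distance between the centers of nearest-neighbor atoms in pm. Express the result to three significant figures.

235 pm

In a diamond cubic structure, nearest neighbors lie along the body diagonal with √3·a = 8r; the nearest-neighbor distance equals 2r = 0.4330·a.
d = 0.4330 × 542 = 235 pm.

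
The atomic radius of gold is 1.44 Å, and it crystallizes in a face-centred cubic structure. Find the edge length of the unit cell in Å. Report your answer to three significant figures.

In an FCC lattice, atoms touch along the face diagonal, so √2·a = 4r.
a = 4r/√2 = 4 × 1.44 / 1.4142 = 4.07 Å.

4.07 Å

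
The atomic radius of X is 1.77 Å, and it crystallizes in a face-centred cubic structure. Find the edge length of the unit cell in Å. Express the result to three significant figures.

5.01 Å

In an FCC lattice, atoms touch along the face diagonal, so √2·a = 4r.
a = 4r/√2 = 4 × 1.77 / 1.4142 = 5.01 Å.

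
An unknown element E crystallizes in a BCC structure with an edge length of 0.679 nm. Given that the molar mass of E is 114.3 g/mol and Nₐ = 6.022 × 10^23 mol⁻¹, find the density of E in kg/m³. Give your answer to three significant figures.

1210 kg/m³

A BCC unit cell contains Z = 2 atoms.
Cell volume: a³ = (0.679 nm)³ = (6.790 × 10^-8 cm)³ = 3.130 × 10^-22 cm³.
ρ = Z·M/(N_A·a³) = 2 × 114.3 / (6.022 × 10²³ × 3.130 × 10^-22) = 1.213 g/cm³ = 1210 kg/m³.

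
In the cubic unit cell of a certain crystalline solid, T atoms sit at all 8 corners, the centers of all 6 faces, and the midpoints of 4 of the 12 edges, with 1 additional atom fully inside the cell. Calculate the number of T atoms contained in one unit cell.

Corner atoms are shared by 8 cells (1/8 each), face atoms by 2 (1/2 each), edge atoms by 4 (1/4 each), interior atoms are unshared.
Net atoms = 8 × 1/8 + 6 × 1/2 + 4 × 1/4 + 1 = 1 + 3 + 1 + 1 = 6.

6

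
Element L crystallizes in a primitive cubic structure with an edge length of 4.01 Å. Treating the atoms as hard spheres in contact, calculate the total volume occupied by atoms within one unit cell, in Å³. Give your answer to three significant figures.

33.8 Å³

In a simple cubic lattice atoms touch along the cell edge, so a = 2r, so r = 0.5000a = 2.005 Å.
V_atoms = Z × (4/3)πr³ = 1 × (4/3)π × (2.005)³ = 33.8 Å³.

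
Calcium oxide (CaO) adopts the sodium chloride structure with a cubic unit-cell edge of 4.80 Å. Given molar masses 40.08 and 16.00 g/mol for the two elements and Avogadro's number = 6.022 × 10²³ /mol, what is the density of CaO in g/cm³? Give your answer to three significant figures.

The sodium chloride structure contains Z = 4 formula units per cell; M(CaO) = 40.08 + 16.00 = 56.08 g/mol.
a³ = (4.800 × 10^-8 cm)³ = 1.106 × 10^-22 cm³.
ρ = 4 × 56.08 / (6.022 × 10²³ × 1.106 × 10^-22) = 3.368 g/cm³.

3.37 g/cm³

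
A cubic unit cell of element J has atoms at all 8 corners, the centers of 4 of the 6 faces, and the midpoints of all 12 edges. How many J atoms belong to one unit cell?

Corner atoms are shared by 8 cells (1/8 each), face atoms by 2 (1/2 each), edge atoms by 4 (1/4 each).
Net atoms = 8 × 1/8 + 4 × 1/2 + 12 × 1/4 = 1 + 2 + 3 = 6.

6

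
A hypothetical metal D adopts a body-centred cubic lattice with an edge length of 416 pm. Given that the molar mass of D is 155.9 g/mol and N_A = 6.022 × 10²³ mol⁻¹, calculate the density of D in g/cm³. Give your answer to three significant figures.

7.19 g/cm³

A BCC unit cell contains Z = 2 atoms.
Cell volume: a³ = (416 pm)³ = (4.160 × 10^-8 cm)³ = 7.199 × 10^-23 cm³.
ρ = Z·M/(N_A·a³) = 2 × 155.9 / (6.022 × 10²³ × 7.199 × 10^-23) = 7.192 g/cm³.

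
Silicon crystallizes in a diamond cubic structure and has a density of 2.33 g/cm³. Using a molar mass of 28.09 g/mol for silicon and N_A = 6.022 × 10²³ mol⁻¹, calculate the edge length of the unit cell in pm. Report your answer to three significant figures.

543 pm

With Z = 8 atoms per diamond cubic cell, a³ = Z·M/(N_A·ρ) = 8 × 28.09 / (6.022 × 10²³ × 2.330 g/cm³) = 1.602 × 10^-22 cm³.
a = (1.602 × 10^-22)^(1/3) = 5.431 × 10^-8 cm = 543 pm.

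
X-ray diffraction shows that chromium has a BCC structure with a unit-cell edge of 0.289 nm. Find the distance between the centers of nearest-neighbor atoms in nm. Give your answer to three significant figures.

In a BCC structure, atoms touch along the body diagonal, so √3·a = 4r; the nearest-neighbor distance equals 2r = 0.8660·a.
d = 0.8660 × 0.289 = 0.250 nm.

0.250 nm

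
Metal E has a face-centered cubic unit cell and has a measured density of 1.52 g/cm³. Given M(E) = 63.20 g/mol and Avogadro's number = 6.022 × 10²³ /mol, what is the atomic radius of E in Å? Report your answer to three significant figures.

2.30 Å

For an FCC cell (Z = 4), a³ = Z·M/(N_A·ρ) = 4 × 63.20 / (6.022 × 10²³ × 1.520) = 2.762 × 10^-22 cm³, so a = 6.512 × 10^-8 cm = 6.512 Å.
Atoms touch along the face diagonal, so √2·a = 4r, so r = 0.3536 × a = 2.30 Å.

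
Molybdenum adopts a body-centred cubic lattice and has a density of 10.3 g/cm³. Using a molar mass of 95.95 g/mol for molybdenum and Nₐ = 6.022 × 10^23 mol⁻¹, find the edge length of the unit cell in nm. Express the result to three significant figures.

With Z = 2 atoms per BCC cell, a³ = Z·M/(N_A·ρ) = 2 × 95.95 / (6.022 × 10²³ × 10.30 g/cm³) = 3.094 × 10^-23 cm³.
a = (3.094 × 10^-23)^(1/3) = 3.139 × 10^-8 cm = 0.314 nm.

0.314 nm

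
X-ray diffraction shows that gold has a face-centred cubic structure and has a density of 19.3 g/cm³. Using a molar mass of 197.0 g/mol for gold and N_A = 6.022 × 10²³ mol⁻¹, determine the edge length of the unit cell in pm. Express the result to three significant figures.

With Z = 4 atoms per FCC cell, a³ = Z·M/(N_A·ρ) = 4 × 197.0 / (6.022 × 10²³ × 19.30 g/cm³) = 6.780 × 10^-23 cm³.
a = (6.780 × 10^-23)^(1/3) = 4.078 × 10^-8 cm = 408 pm.

408 pm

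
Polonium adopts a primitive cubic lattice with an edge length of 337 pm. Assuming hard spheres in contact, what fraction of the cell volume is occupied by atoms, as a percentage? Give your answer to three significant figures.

In a simple cubic lattice atoms touch along the cell edge, so a = 2r, so r = 0.5000a = 168.5 pm.
Packing fraction = Z·(4/3)πr³ / a³ = 1 × (4/3)π × (168.5)³ / (337)³ = 0.5236 = 52.4%.

52.4%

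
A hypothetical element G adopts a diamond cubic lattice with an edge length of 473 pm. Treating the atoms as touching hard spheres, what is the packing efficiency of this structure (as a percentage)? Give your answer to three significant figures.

In a diamond cubic lattice nearest neighbors lie along the body diagonal with √3·a = 8r, so r = 0.2165a = 102.4 pm.
Packing fraction = Z·(4/3)πr³ / a³ = 8 × (4/3)π × (102.4)³ / (473)³ = 0.3401 = 34.0%.

34.0%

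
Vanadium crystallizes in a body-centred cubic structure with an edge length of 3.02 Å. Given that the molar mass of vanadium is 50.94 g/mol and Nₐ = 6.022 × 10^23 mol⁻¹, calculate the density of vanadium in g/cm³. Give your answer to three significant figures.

A BCC unit cell contains Z = 2 atoms.
Cell volume: a³ = (3.02 Å)³ = (3.020 × 10^-8 cm)³ = 2.754 × 10^-23 cm³.
ρ = Z·M/(N_A·a³) = 2 × 50.94 / (6.022 × 10²³ × 2.754 × 10^-23) = 6.142 g/cm³.

6.14 g/cm³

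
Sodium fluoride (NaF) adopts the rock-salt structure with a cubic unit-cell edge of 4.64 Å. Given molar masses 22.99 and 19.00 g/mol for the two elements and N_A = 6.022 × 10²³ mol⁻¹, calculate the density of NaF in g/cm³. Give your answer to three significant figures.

The rock-salt structure contains Z = 4 formula units per cell; M(NaF) = 22.99 + 19.00 = 41.99 g/mol.
a³ = (4.640 × 10^-8 cm)³ = 9.990 × 10^-23 cm³.
ρ = 4 × 41.99 / (6.022 × 10²³ × 9.990 × 10^-23) = 2.792 g/cm³.

2.79 g/cm³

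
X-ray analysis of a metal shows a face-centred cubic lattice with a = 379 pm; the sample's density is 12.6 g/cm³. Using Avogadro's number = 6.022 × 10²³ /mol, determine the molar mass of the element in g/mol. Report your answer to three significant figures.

103 g/mol

An FCC cell has Z = 4 atoms; a = 3.790 × 10^-8 cm.
M = ρ·N_A·a³/Z = 12.6 × 6.022 × 10²³ × 5.444 × 10^-23 / 4 = 103 g/mol.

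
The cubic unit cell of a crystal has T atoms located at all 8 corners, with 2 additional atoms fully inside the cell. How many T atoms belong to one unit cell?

3

Corner atoms are shared by 8 cells (1/8 each), interior atoms are unshared.
Net atoms = 8 × 1/8 + 2 = 1 + 2 = 3.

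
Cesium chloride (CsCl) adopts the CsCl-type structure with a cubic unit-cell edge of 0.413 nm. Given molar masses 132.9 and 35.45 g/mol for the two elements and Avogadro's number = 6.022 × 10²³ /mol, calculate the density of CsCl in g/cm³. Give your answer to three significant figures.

The CsCl-type structure contains Z = 1 formula unit per cell; M(CsCl) = 132.9 + 35.45 = 168.35 g/mol.
a³ = (4.130 × 10^-8 cm)³ = 7.044 × 10^-23 cm³.
ρ = 1 × 168.35 / (6.022 × 10²³ × 7.044 × 10^-23) = 3.968 g/cm³.

3.97 g/cm³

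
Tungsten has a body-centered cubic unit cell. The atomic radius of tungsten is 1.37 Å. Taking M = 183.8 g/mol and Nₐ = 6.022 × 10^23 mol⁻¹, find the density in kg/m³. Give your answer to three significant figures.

In a BCC lattice, atoms touch along the body diagonal, so √3·a = 4r, giving a = 3.164 Å = 3.164 × 10^-8 cm.
With Z = 2, ρ = Z·M/(N_A·a³) = 2 × 183.8 / (6.022 × 10²³ × 3.167 × 10^-23) = 19.27 g/cm³ = 19300 kg/m³.

19300 kg/m³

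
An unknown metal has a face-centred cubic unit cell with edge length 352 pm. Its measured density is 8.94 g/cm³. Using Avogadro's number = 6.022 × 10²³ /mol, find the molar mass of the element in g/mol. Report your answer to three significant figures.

An FCC cell has Z = 4 atoms; a = 3.520 × 10^-8 cm.
M = ρ·N_A·a³/Z = 8.94 × 6.022 × 10²³ × 4.361 × 10^-23 / 4 = 58.7 g/mol.

58.7 g/mol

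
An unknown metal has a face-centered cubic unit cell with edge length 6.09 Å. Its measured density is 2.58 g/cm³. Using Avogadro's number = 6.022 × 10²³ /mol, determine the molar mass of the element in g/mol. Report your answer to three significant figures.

87.7 g/mol

An FCC cell has Z = 4 atoms; a = 6.090 × 10^-8 cm.
M = ρ·N_A·a³/Z = 2.58 × 6.022 × 10²³ × 2.259 × 10^-22 / 4 = 87.7 g/mol.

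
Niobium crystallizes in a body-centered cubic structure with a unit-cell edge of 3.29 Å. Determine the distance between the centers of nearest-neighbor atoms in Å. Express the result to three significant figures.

In a BCC structure, atoms touch along the body diagonal, so √3·a = 4r; the nearest-neighbor distance equals 2r = 0.8660·a.
d = 0.8660 × 3.29 = 2.85 Å.

2.85 Å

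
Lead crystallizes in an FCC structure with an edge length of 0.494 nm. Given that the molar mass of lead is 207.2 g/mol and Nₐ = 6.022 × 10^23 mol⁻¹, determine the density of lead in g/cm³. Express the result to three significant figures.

An FCC unit cell contains Z = 4 atoms.
Cell volume: a³ = (0.494 nm)³ = (4.940 × 10^-8 cm)³ = 1.206 × 10^-22 cm³.
ρ = Z·M/(N_A·a³) = 4 × 207.2 / (6.022 × 10²³ × 1.206 × 10^-22) = 11.42 g/cm³.

11.4 g/cm³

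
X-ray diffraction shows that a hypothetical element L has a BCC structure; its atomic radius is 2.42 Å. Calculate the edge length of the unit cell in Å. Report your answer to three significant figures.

5.59 Å

In a BCC lattice, atoms touch along the body diagonal, so √3·a = 4r.
a = 4r/√3 = 4 × 2.42 / 1.7321 = 5.59 Å.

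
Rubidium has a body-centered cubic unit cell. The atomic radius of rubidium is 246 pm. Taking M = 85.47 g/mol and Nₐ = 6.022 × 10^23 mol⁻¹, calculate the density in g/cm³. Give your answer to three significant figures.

1.55 g/cm³

In a BCC lattice, atoms touch along the body diagonal, so √3·a = 4r, giving a = 568.1 pm = 5.681 × 10^-8 cm.
With Z = 2, ρ = Z·M/(N_A·a³) = 2 × 85.47 / (6.022 × 10²³ × 1.834 × 10^-22) = 1.548 g/cm³.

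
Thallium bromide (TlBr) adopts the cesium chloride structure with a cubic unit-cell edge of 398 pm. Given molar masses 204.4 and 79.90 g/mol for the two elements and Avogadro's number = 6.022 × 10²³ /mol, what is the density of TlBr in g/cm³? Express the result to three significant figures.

7.49 g/cm³

The cesium chloride structure contains Z = 1 formula unit per cell; M(TlBr) = 204.4 + 79.90 = 284.3 g/mol.
a³ = (3.980 × 10^-8 cm)³ = 6.304 × 10^-23 cm³.
ρ = 1 × 284.3 / (6.022 × 10²³ × 6.304 × 10^-23) = 7.488 g/cm³.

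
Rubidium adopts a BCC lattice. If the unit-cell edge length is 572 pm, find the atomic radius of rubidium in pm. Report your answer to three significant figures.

248 pm

In a BCC lattice, atoms touch along the body diagonal, so √3·a = 4r.
r = √3·a/4 = 1.7321 × 572 / 4 = 248 pm.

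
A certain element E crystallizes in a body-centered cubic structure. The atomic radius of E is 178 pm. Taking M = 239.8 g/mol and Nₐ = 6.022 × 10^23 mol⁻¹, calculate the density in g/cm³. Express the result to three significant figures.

In a BCC lattice, atoms touch along the body diagonal, so √3·a = 4r, giving a = 411.1 pm = 4.111 × 10^-8 cm.
With Z = 2, ρ = Z·M/(N_A·a³) = 2 × 239.8 / (6.022 × 10²³ × 6.946 × 10^-23) = 11.47 g/cm³.

11.5 g/cm³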